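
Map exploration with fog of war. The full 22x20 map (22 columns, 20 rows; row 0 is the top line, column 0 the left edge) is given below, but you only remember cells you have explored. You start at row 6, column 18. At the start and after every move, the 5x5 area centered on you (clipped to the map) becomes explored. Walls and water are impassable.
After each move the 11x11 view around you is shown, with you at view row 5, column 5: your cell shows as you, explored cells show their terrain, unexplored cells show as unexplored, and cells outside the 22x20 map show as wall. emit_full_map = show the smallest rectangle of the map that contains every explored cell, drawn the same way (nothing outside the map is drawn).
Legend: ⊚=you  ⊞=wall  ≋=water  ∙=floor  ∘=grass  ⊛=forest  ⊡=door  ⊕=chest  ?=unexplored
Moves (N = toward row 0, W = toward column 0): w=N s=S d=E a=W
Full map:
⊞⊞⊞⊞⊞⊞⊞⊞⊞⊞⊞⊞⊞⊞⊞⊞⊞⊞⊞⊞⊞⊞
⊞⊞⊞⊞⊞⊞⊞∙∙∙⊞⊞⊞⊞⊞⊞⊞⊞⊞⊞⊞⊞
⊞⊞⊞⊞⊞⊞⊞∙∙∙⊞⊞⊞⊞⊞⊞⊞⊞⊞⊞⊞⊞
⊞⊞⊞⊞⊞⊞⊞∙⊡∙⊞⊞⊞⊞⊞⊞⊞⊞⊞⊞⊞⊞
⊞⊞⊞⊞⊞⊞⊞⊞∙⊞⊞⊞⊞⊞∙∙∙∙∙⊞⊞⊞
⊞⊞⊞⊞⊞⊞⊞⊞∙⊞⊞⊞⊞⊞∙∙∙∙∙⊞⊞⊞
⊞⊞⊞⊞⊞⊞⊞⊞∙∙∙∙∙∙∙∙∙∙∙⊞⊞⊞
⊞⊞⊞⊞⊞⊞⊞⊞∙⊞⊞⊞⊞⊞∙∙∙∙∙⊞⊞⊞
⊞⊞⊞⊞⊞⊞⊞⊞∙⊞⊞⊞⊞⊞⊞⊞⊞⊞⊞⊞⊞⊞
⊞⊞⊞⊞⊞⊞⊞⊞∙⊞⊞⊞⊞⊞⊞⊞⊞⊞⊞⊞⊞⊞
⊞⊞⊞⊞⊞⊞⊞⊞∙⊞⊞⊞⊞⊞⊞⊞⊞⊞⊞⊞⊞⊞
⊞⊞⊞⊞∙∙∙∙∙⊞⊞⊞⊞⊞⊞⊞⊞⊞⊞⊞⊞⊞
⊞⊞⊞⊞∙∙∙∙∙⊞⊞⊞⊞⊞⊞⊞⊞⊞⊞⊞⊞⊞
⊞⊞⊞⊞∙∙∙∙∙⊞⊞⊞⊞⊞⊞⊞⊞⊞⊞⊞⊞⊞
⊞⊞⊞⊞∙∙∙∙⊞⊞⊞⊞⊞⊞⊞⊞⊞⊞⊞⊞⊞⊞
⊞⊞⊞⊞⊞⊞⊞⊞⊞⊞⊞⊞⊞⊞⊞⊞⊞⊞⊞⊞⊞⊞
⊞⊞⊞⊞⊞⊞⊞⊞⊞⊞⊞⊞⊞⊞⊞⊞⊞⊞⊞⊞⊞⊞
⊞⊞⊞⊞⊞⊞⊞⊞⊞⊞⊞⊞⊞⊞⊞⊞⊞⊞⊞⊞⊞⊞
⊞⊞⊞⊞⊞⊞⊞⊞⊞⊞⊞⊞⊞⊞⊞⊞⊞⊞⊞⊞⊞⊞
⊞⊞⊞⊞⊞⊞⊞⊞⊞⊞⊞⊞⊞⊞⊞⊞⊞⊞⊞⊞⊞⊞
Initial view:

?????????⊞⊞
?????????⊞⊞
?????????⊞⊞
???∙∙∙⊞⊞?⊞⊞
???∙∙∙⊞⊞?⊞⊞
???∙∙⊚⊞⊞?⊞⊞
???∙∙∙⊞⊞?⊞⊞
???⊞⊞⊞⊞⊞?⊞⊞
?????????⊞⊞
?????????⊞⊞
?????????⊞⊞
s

?????????⊞⊞
?????????⊞⊞
???∙∙∙⊞⊞?⊞⊞
???∙∙∙⊞⊞?⊞⊞
???∙∙∙⊞⊞?⊞⊞
???∙∙⊚⊞⊞?⊞⊞
???⊞⊞⊞⊞⊞?⊞⊞
???⊞⊞⊞⊞⊞?⊞⊞
?????????⊞⊞
?????????⊞⊞
?????????⊞⊞

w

?????????⊞⊞
?????????⊞⊞
?????????⊞⊞
???∙∙∙⊞⊞?⊞⊞
???∙∙∙⊞⊞?⊞⊞
???∙∙⊚⊞⊞?⊞⊞
???∙∙∙⊞⊞?⊞⊞
???⊞⊞⊞⊞⊞?⊞⊞
???⊞⊞⊞⊞⊞?⊞⊞
?????????⊞⊞
?????????⊞⊞

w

?????????⊞⊞
?????????⊞⊞
?????????⊞⊞
???⊞⊞⊞⊞⊞?⊞⊞
???∙∙∙⊞⊞?⊞⊞
???∙∙⊚⊞⊞?⊞⊞
???∙∙∙⊞⊞?⊞⊞
???∙∙∙⊞⊞?⊞⊞
???⊞⊞⊞⊞⊞?⊞⊞
???⊞⊞⊞⊞⊞?⊞⊞
?????????⊞⊞

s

?????????⊞⊞
?????????⊞⊞
???⊞⊞⊞⊞⊞?⊞⊞
???∙∙∙⊞⊞?⊞⊞
???∙∙∙⊞⊞?⊞⊞
???∙∙⊚⊞⊞?⊞⊞
???∙∙∙⊞⊞?⊞⊞
???⊞⊞⊞⊞⊞?⊞⊞
???⊞⊞⊞⊞⊞?⊞⊞
?????????⊞⊞
?????????⊞⊞

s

?????????⊞⊞
???⊞⊞⊞⊞⊞?⊞⊞
???∙∙∙⊞⊞?⊞⊞
???∙∙∙⊞⊞?⊞⊞
???∙∙∙⊞⊞?⊞⊞
???∙∙⊚⊞⊞?⊞⊞
???⊞⊞⊞⊞⊞?⊞⊞
???⊞⊞⊞⊞⊞?⊞⊞
?????????⊞⊞
?????????⊞⊞
?????????⊞⊞

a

??????????⊞
????⊞⊞⊞⊞⊞?⊞
????∙∙∙⊞⊞?⊞
???∙∙∙∙⊞⊞?⊞
???∙∙∙∙⊞⊞?⊞
???∙∙⊚∙⊞⊞?⊞
???⊞⊞⊞⊞⊞⊞?⊞
???⊞⊞⊞⊞⊞⊞?⊞
??????????⊞
??????????⊞
??????????⊞

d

?????????⊞⊞
???⊞⊞⊞⊞⊞?⊞⊞
???∙∙∙⊞⊞?⊞⊞
??∙∙∙∙⊞⊞?⊞⊞
??∙∙∙∙⊞⊞?⊞⊞
??∙∙∙⊚⊞⊞?⊞⊞
??⊞⊞⊞⊞⊞⊞?⊞⊞
??⊞⊞⊞⊞⊞⊞?⊞⊞
?????????⊞⊞
?????????⊞⊞
?????????⊞⊞

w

?????????⊞⊞
?????????⊞⊞
???⊞⊞⊞⊞⊞?⊞⊞
???∙∙∙⊞⊞?⊞⊞
??∙∙∙∙⊞⊞?⊞⊞
??∙∙∙⊚⊞⊞?⊞⊞
??∙∙∙∙⊞⊞?⊞⊞
??⊞⊞⊞⊞⊞⊞?⊞⊞
??⊞⊞⊞⊞⊞⊞?⊞⊞
?????????⊞⊞
?????????⊞⊞

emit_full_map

?⊞⊞⊞⊞⊞
?∙∙∙⊞⊞
∙∙∙∙⊞⊞
∙∙∙⊚⊞⊞
∙∙∙∙⊞⊞
⊞⊞⊞⊞⊞⊞
⊞⊞⊞⊞⊞⊞

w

?????????⊞⊞
?????????⊞⊞
?????????⊞⊞
???⊞⊞⊞⊞⊞?⊞⊞
???∙∙∙⊞⊞?⊞⊞
??∙∙∙⊚⊞⊞?⊞⊞
??∙∙∙∙⊞⊞?⊞⊞
??∙∙∙∙⊞⊞?⊞⊞
??⊞⊞⊞⊞⊞⊞?⊞⊞
??⊞⊞⊞⊞⊞⊞?⊞⊞
?????????⊞⊞

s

?????????⊞⊞
?????????⊞⊞
???⊞⊞⊞⊞⊞?⊞⊞
???∙∙∙⊞⊞?⊞⊞
??∙∙∙∙⊞⊞?⊞⊞
??∙∙∙⊚⊞⊞?⊞⊞
??∙∙∙∙⊞⊞?⊞⊞
??⊞⊞⊞⊞⊞⊞?⊞⊞
??⊞⊞⊞⊞⊞⊞?⊞⊞
?????????⊞⊞
?????????⊞⊞

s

?????????⊞⊞
???⊞⊞⊞⊞⊞?⊞⊞
???∙∙∙⊞⊞?⊞⊞
??∙∙∙∙⊞⊞?⊞⊞
??∙∙∙∙⊞⊞?⊞⊞
??∙∙∙⊚⊞⊞?⊞⊞
??⊞⊞⊞⊞⊞⊞?⊞⊞
??⊞⊞⊞⊞⊞⊞?⊞⊞
?????????⊞⊞
?????????⊞⊞
?????????⊞⊞


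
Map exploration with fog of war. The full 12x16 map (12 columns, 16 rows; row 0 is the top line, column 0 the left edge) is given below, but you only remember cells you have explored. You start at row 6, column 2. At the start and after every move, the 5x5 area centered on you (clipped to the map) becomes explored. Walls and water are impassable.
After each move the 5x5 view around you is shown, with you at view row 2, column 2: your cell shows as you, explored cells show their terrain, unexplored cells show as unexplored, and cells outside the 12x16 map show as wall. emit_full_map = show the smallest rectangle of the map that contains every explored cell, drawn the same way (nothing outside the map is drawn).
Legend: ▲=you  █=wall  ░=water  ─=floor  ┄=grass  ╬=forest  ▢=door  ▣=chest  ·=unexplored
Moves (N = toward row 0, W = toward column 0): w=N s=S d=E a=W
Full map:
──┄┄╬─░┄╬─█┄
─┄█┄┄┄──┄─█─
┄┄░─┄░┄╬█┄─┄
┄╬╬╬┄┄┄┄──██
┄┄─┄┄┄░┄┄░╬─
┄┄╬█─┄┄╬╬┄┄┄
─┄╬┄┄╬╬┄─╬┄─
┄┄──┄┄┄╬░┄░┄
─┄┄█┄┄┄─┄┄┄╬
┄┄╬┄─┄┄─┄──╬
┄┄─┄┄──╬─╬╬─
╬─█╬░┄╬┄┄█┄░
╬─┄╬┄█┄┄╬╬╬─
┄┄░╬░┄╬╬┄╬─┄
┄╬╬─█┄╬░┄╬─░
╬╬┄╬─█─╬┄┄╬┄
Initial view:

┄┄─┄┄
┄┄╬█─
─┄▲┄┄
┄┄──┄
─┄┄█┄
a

█┄┄─┄
█┄┄╬█
█─▲╬┄
█┄┄──
█─┄┄█

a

██┄┄─
██┄┄╬
██▲┄╬
██┄┄─
██─┄┄

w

██┄╬╬
██┄┄─
██▲┄╬
██─┄╬
██┄┄─

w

██┄┄░
██┄╬╬
██▲┄─
██┄┄╬
██─┄╬

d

█┄┄░─
█┄╬╬╬
█┄▲─┄
█┄┄╬█
█─┄╬┄

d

┄┄░─┄
┄╬╬╬┄
┄┄▲┄┄
┄┄╬█─
─┄╬┄┄

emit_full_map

┄┄░─┄
┄╬╬╬┄
┄┄▲┄┄
┄┄╬█─
─┄╬┄┄
┄┄──┄
─┄┄█┄

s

┄╬╬╬┄
┄┄─┄┄
┄┄▲█─
─┄╬┄┄
┄┄──┄

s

┄┄─┄┄
┄┄╬█─
─┄▲┄┄
┄┄──┄
─┄┄█┄

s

┄┄╬█─
─┄╬┄┄
┄┄▲─┄
─┄┄█┄
┄┄╬┄─

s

─┄╬┄┄
┄┄──┄
─┄▲█┄
┄┄╬┄─
┄┄─┄┄

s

┄┄──┄
─┄┄█┄
┄┄▲┄─
┄┄─┄┄
╬─█╬░

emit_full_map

┄┄░─┄
┄╬╬╬┄
┄┄─┄┄
┄┄╬█─
─┄╬┄┄
┄┄──┄
─┄┄█┄
┄┄▲┄─
┄┄─┄┄
╬─█╬░

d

┄──┄┄
┄┄█┄┄
┄╬▲─┄
┄─┄┄─
─█╬░┄

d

──┄┄┄
┄█┄┄┄
╬┄▲┄┄
─┄┄──
█╬░┄╬

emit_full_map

┄┄░─┄··
┄╬╬╬┄··
┄┄─┄┄··
┄┄╬█─··
─┄╬┄┄··
┄┄──┄┄┄
─┄┄█┄┄┄
┄┄╬┄▲┄┄
┄┄─┄┄──
╬─█╬░┄╬


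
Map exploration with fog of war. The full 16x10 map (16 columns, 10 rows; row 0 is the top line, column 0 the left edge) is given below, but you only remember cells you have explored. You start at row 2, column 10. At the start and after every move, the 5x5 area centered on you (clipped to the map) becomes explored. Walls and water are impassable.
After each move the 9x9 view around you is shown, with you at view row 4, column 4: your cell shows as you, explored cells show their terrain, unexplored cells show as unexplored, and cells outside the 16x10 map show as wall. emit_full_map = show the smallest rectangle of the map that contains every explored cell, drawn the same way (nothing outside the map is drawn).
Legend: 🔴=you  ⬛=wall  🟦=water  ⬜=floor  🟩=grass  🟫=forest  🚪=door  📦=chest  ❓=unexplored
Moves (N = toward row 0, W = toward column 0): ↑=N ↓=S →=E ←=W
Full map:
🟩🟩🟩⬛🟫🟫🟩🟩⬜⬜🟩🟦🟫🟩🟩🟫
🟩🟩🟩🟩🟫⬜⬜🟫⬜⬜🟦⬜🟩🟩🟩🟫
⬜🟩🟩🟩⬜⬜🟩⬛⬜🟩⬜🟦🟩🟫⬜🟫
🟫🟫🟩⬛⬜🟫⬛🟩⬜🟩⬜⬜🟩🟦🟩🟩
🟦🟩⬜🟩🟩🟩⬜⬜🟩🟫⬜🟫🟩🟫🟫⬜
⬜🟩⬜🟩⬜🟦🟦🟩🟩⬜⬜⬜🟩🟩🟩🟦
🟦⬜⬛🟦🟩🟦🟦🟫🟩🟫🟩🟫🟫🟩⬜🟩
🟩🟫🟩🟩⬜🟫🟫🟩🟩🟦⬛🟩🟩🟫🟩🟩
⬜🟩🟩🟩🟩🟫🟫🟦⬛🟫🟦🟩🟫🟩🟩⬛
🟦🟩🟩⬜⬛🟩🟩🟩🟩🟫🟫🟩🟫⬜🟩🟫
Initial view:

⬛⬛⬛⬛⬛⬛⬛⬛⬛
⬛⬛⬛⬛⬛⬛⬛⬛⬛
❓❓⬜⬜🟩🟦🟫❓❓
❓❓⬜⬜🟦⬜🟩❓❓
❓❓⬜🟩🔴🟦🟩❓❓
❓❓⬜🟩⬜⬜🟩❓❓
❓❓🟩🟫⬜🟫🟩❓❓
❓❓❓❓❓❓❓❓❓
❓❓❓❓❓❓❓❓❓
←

⬛⬛⬛⬛⬛⬛⬛⬛⬛
⬛⬛⬛⬛⬛⬛⬛⬛⬛
❓❓🟩⬜⬜🟩🟦🟫❓
❓❓🟫⬜⬜🟦⬜🟩❓
❓❓⬛⬜🔴⬜🟦🟩❓
❓❓🟩⬜🟩⬜⬜🟩❓
❓❓⬜🟩🟫⬜🟫🟩❓
❓❓❓❓❓❓❓❓❓
❓❓❓❓❓❓❓❓❓

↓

⬛⬛⬛⬛⬛⬛⬛⬛⬛
❓❓🟩⬜⬜🟩🟦🟫❓
❓❓🟫⬜⬜🟦⬜🟩❓
❓❓⬛⬜🟩⬜🟦🟩❓
❓❓🟩⬜🔴⬜⬜🟩❓
❓❓⬜🟩🟫⬜🟫🟩❓
❓❓🟩🟩⬜⬜⬜❓❓
❓❓❓❓❓❓❓❓❓
❓❓❓❓❓❓❓❓❓

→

⬛⬛⬛⬛⬛⬛⬛⬛⬛
❓🟩⬜⬜🟩🟦🟫❓❓
❓🟫⬜⬜🟦⬜🟩❓❓
❓⬛⬜🟩⬜🟦🟩❓❓
❓🟩⬜🟩🔴⬜🟩❓❓
❓⬜🟩🟫⬜🟫🟩❓❓
❓🟩🟩⬜⬜⬜🟩❓❓
❓❓❓❓❓❓❓❓❓
❓❓❓❓❓❓❓❓❓

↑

⬛⬛⬛⬛⬛⬛⬛⬛⬛
⬛⬛⬛⬛⬛⬛⬛⬛⬛
❓🟩⬜⬜🟩🟦🟫❓❓
❓🟫⬜⬜🟦⬜🟩❓❓
❓⬛⬜🟩🔴🟦🟩❓❓
❓🟩⬜🟩⬜⬜🟩❓❓
❓⬜🟩🟫⬜🟫🟩❓❓
❓🟩🟩⬜⬜⬜🟩❓❓
❓❓❓❓❓❓❓❓❓

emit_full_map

🟩⬜⬜🟩🟦🟫
🟫⬜⬜🟦⬜🟩
⬛⬜🟩🔴🟦🟩
🟩⬜🟩⬜⬜🟩
⬜🟩🟫⬜🟫🟩
🟩🟩⬜⬜⬜🟩

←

⬛⬛⬛⬛⬛⬛⬛⬛⬛
⬛⬛⬛⬛⬛⬛⬛⬛⬛
❓❓🟩⬜⬜🟩🟦🟫❓
❓❓🟫⬜⬜🟦⬜🟩❓
❓❓⬛⬜🔴⬜🟦🟩❓
❓❓🟩⬜🟩⬜⬜🟩❓
❓❓⬜🟩🟫⬜🟫🟩❓
❓❓🟩🟩⬜⬜⬜🟩❓
❓❓❓❓❓❓❓❓❓

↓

⬛⬛⬛⬛⬛⬛⬛⬛⬛
❓❓🟩⬜⬜🟩🟦🟫❓
❓❓🟫⬜⬜🟦⬜🟩❓
❓❓⬛⬜🟩⬜🟦🟩❓
❓❓🟩⬜🔴⬜⬜🟩❓
❓❓⬜🟩🟫⬜🟫🟩❓
❓❓🟩🟩⬜⬜⬜🟩❓
❓❓❓❓❓❓❓❓❓
❓❓❓❓❓❓❓❓❓

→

⬛⬛⬛⬛⬛⬛⬛⬛⬛
❓🟩⬜⬜🟩🟦🟫❓❓
❓🟫⬜⬜🟦⬜🟩❓❓
❓⬛⬜🟩⬜🟦🟩❓❓
❓🟩⬜🟩🔴⬜🟩❓❓
❓⬜🟩🟫⬜🟫🟩❓❓
❓🟩🟩⬜⬜⬜🟩❓❓
❓❓❓❓❓❓❓❓❓
❓❓❓❓❓❓❓❓❓

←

⬛⬛⬛⬛⬛⬛⬛⬛⬛
❓❓🟩⬜⬜🟩🟦🟫❓
❓❓🟫⬜⬜🟦⬜🟩❓
❓❓⬛⬜🟩⬜🟦🟩❓
❓❓🟩⬜🔴⬜⬜🟩❓
❓❓⬜🟩🟫⬜🟫🟩❓
❓❓🟩🟩⬜⬜⬜🟩❓
❓❓❓❓❓❓❓❓❓
❓❓❓❓❓❓❓❓❓

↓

❓❓🟩⬜⬜🟩🟦🟫❓
❓❓🟫⬜⬜🟦⬜🟩❓
❓❓⬛⬜🟩⬜🟦🟩❓
❓❓🟩⬜🟩⬜⬜🟩❓
❓❓⬜🟩🔴⬜🟫🟩❓
❓❓🟩🟩⬜⬜⬜🟩❓
❓❓🟫🟩🟫🟩🟫❓❓
❓❓❓❓❓❓❓❓❓
❓❓❓❓❓❓❓❓❓

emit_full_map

🟩⬜⬜🟩🟦🟫
🟫⬜⬜🟦⬜🟩
⬛⬜🟩⬜🟦🟩
🟩⬜🟩⬜⬜🟩
⬜🟩🔴⬜🟫🟩
🟩🟩⬜⬜⬜🟩
🟫🟩🟫🟩🟫❓

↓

❓❓🟫⬜⬜🟦⬜🟩❓
❓❓⬛⬜🟩⬜🟦🟩❓
❓❓🟩⬜🟩⬜⬜🟩❓
❓❓⬜🟩🟫⬜🟫🟩❓
❓❓🟩🟩🔴⬜⬜🟩❓
❓❓🟫🟩🟫🟩🟫❓❓
❓❓🟩🟩🟦⬛🟩❓❓
❓❓❓❓❓❓❓❓❓
❓❓❓❓❓❓❓❓❓

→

❓🟫⬜⬜🟦⬜🟩❓❓
❓⬛⬜🟩⬜🟦🟩❓❓
❓🟩⬜🟩⬜⬜🟩❓❓
❓⬜🟩🟫⬜🟫🟩❓❓
❓🟩🟩⬜🔴⬜🟩❓❓
❓🟫🟩🟫🟩🟫🟫❓❓
❓🟩🟩🟦⬛🟩🟩❓❓
❓❓❓❓❓❓❓❓❓
❓❓❓❓❓❓❓❓❓

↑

❓🟩⬜⬜🟩🟦🟫❓❓
❓🟫⬜⬜🟦⬜🟩❓❓
❓⬛⬜🟩⬜🟦🟩❓❓
❓🟩⬜🟩⬜⬜🟩❓❓
❓⬜🟩🟫🔴🟫🟩❓❓
❓🟩🟩⬜⬜⬜🟩❓❓
❓🟫🟩🟫🟩🟫🟫❓❓
❓🟩🟩🟦⬛🟩🟩❓❓
❓❓❓❓❓❓❓❓❓

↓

❓🟫⬜⬜🟦⬜🟩❓❓
❓⬛⬜🟩⬜🟦🟩❓❓
❓🟩⬜🟩⬜⬜🟩❓❓
❓⬜🟩🟫⬜🟫🟩❓❓
❓🟩🟩⬜🔴⬜🟩❓❓
❓🟫🟩🟫🟩🟫🟫❓❓
❓🟩🟩🟦⬛🟩🟩❓❓
❓❓❓❓❓❓❓❓❓
❓❓❓❓❓❓❓❓❓

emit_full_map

🟩⬜⬜🟩🟦🟫
🟫⬜⬜🟦⬜🟩
⬛⬜🟩⬜🟦🟩
🟩⬜🟩⬜⬜🟩
⬜🟩🟫⬜🟫🟩
🟩🟩⬜🔴⬜🟩
🟫🟩🟫🟩🟫🟫
🟩🟩🟦⬛🟩🟩


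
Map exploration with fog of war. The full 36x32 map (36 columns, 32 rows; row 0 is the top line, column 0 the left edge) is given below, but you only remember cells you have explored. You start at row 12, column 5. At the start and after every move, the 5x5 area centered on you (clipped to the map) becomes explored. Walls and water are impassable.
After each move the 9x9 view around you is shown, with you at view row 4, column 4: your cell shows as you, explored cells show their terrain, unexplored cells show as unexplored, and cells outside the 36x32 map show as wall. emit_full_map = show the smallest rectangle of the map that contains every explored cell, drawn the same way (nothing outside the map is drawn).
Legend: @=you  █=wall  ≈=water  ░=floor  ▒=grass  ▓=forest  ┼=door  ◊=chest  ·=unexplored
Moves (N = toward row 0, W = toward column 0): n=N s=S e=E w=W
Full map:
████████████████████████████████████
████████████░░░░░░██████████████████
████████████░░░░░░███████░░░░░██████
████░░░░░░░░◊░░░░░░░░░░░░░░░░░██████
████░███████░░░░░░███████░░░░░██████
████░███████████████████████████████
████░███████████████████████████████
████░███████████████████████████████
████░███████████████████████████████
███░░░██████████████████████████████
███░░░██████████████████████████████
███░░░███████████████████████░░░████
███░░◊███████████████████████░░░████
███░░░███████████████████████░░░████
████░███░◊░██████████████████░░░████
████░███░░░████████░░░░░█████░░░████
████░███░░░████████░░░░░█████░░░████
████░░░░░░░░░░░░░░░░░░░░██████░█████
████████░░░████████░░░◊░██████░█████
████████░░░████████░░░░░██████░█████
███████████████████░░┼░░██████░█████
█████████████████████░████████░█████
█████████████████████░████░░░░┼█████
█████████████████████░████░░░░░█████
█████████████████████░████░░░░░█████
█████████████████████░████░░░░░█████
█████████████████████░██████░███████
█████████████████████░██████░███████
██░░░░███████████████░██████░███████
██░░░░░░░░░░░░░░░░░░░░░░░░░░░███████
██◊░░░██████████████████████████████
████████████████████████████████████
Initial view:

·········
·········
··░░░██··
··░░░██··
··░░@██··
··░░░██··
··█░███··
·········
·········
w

·········
·········
··█░░░██·
··█░░░██·
··█░@◊██·
··█░░░██·
··██░███·
·········
·········

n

·········
·········
··█░░░█··
··█░░░██·
··█░@░██·
··█░░◊██·
··█░░░██·
··██░███·
·········

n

·········
·········
··██░██··
··█░░░█··
··█░@░██·
··█░░░██·
··█░░◊██·
··█░░░██·
··██░███·

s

·········
··██░██··
··█░░░█··
··█░░░██·
··█░@░██·
··█░░◊██·
··█░░░██·
··██░███·
·········

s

··██░██··
··█░░░█··
··█░░░██·
··█░░░██·
··█░@◊██·
··█░░░██·
··██░███·
·········
·········

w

█··██░██·
█··█░░░█·
█·██░░░██
█·██░░░██
█·██@░◊██
█·██░░░██
█·███░███
█········
█········

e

··██░██··
··█░░░█··
·██░░░██·
·██░░░██·
·██░@◊██·
·██░░░██·
·███░███·
·········
·········

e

·██░██···
·█░░░█···
██░░░██··
██░░░██··
██░░@██··
██░░░██··
███░███··
·········
·········

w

··██░██··
··█░░░█··
·██░░░██·
·██░░░██·
·██░@◊██·
·██░░░██·
·███░███·
·········
·········

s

··█░░░█··
·██░░░██·
·██░░░██·
·██░░◊██·
·██░@░██·
·███░███·
··██░██··
·········
·········

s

·██░░░██·
·██░░░██·
·██░░◊██·
·██░░░██·
·███@███·
··██░██··
··██░██··
·········
·········

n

··█░░░█··
·██░░░██·
·██░░░██·
·██░░◊██·
·██░@░██·
·███░███·
··██░██··
··██░██··
·········

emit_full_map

·██░██·
·█░░░█·
██░░░██
██░░░██
██░░◊██
██░@░██
███░███
·██░██·
·██░██·

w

█··█░░░█·
█·██░░░██
█·██░░░██
█·██░░◊██
█·██@░░██
█·███░███
█·███░██·
█··██░██·
█········

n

█··██░██·
█··█░░░█·
█·██░░░██
█·██░░░██
█·██@░◊██
█·██░░░██
█·███░███
█·███░██·
█··██░██·

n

█········
█··██░██·
█·██░░░█·
█·██░░░██
█·██@░░██
█·██░░◊██
█·██░░░██
█·███░███
█·███░██·

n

█········
█········
█·███░██·
█·██░░░█·
█·██@░░██
█·██░░░██
█·██░░◊██
█·██░░░██
█·███░███

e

·········
·········
·███░██··
·██░░░█··
·██░@░██·
·██░░░██·
·██░░◊██·
·██░░░██·
·███░███·

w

█········
█········
█·███░██·
█·██░░░█·
█·██@░░██
█·██░░░██
█·██░░◊██
█·██░░░██
█·███░███

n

█········
█········
█·███░█··
█·███░██·
█·██@░░█·
█·██░░░██
█·██░░░██
█·██░░◊██
█·██░░░██

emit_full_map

███░█··
███░██·
██@░░█·
██░░░██
██░░░██
██░░◊██
██░░░██
███░███
███░██·
·██░██·

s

█········
█·███░█··
█·███░██·
█·██░░░█·
█·██@░░██
█·██░░░██
█·██░░◊██
█·██░░░██
█·███░███

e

·········
·███░█···
·███░██··
·██░░░█··
·██░@░██·
·██░░░██·
·██░░◊██·
·██░░░██·
·███░███·

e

·········
███░█····
███░███··
██░░░██··
██░░@██··
██░░░██··
██░░◊██··
██░░░██··
███░███··

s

███░█····
███░███··
██░░░██··
██░░░██··
██░░@██··
██░░◊██··
██░░░██··
███░███··
███░██···

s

███░███··
██░░░██··
██░░░██··
██░░░██··
██░░@██··
██░░░██··
███░███··
███░██···
·██░██···

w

·███░███·
·██░░░██·
·██░░░██·
·██░░░██·
·██░@◊██·
·██░░░██·
·███░███·
·███░██··
··██░██··

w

█·███░███
█·██░░░██
█·██░░░██
█·██░░░██
█·██@░◊██
█·██░░░██
█·███░███
█·███░██·
█··██░██·

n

█·███░█··
█·███░███
█·██░░░██
█·██░░░██
█·██@░░██
█·██░░◊██
█·██░░░██
█·███░███
█·███░██·

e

·███░█···
·███░███·
·██░░░██·
·██░░░██·
·██░@░██·
·██░░◊██·
·██░░░██·
·███░███·
·███░██··

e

███░█····
███░███··
██░░░██··
██░░░██··
██░░@██··
██░░◊██··
██░░░██··
███░███··
███░██···

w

·███░█···
·███░███·
·██░░░██·
·██░░░██·
·██░@░██·
·██░░◊██·
·██░░░██·
·███░███·
·███░██··

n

·········
·███░█···
·███░███·
·██░░░██·
·██░@░██·
·██░░░██·
·██░░◊██·
·██░░░██·
·███░███·

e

·········
███░█····
███░███··
██░░░██··
██░░@██··
██░░░██··
██░░◊██··
██░░░██··
███░███··

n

·········
·········
███░███··
███░███··
██░░@██··
██░░░██··
██░░░██··
██░░◊██··
██░░░██··

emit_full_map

███░███
███░███
██░░@██
██░░░██
██░░░██
██░░◊██
██░░░██
███░███
███░██·
·██░██·

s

·········
███░███··
███░███··
██░░░██··
██░░@██··
██░░░██··
██░░◊██··
██░░░██··
███░███··

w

·········
·███░███·
·███░███·
·██░░░██·
·██░@░██·
·██░░░██·
·██░░◊██·
·██░░░██·
·███░███·

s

·███░███·
·███░███·
·██░░░██·
·██░░░██·
·██░@░██·
·██░░◊██·
·██░░░██·
·███░███·
·███░██··

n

·········
·███░███·
·███░███·
·██░░░██·
·██░@░██·
·██░░░██·
·██░░◊██·
·██░░░██·
·███░███·

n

·········
·········
·███░███·
·███░███·
·██░@░██·
·██░░░██·
·██░░░██·
·██░░◊██·
·██░░░██·

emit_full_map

███░███
███░███
██░@░██
██░░░██
██░░░██
██░░◊██
██░░░██
███░███
███░██·
·██░██·


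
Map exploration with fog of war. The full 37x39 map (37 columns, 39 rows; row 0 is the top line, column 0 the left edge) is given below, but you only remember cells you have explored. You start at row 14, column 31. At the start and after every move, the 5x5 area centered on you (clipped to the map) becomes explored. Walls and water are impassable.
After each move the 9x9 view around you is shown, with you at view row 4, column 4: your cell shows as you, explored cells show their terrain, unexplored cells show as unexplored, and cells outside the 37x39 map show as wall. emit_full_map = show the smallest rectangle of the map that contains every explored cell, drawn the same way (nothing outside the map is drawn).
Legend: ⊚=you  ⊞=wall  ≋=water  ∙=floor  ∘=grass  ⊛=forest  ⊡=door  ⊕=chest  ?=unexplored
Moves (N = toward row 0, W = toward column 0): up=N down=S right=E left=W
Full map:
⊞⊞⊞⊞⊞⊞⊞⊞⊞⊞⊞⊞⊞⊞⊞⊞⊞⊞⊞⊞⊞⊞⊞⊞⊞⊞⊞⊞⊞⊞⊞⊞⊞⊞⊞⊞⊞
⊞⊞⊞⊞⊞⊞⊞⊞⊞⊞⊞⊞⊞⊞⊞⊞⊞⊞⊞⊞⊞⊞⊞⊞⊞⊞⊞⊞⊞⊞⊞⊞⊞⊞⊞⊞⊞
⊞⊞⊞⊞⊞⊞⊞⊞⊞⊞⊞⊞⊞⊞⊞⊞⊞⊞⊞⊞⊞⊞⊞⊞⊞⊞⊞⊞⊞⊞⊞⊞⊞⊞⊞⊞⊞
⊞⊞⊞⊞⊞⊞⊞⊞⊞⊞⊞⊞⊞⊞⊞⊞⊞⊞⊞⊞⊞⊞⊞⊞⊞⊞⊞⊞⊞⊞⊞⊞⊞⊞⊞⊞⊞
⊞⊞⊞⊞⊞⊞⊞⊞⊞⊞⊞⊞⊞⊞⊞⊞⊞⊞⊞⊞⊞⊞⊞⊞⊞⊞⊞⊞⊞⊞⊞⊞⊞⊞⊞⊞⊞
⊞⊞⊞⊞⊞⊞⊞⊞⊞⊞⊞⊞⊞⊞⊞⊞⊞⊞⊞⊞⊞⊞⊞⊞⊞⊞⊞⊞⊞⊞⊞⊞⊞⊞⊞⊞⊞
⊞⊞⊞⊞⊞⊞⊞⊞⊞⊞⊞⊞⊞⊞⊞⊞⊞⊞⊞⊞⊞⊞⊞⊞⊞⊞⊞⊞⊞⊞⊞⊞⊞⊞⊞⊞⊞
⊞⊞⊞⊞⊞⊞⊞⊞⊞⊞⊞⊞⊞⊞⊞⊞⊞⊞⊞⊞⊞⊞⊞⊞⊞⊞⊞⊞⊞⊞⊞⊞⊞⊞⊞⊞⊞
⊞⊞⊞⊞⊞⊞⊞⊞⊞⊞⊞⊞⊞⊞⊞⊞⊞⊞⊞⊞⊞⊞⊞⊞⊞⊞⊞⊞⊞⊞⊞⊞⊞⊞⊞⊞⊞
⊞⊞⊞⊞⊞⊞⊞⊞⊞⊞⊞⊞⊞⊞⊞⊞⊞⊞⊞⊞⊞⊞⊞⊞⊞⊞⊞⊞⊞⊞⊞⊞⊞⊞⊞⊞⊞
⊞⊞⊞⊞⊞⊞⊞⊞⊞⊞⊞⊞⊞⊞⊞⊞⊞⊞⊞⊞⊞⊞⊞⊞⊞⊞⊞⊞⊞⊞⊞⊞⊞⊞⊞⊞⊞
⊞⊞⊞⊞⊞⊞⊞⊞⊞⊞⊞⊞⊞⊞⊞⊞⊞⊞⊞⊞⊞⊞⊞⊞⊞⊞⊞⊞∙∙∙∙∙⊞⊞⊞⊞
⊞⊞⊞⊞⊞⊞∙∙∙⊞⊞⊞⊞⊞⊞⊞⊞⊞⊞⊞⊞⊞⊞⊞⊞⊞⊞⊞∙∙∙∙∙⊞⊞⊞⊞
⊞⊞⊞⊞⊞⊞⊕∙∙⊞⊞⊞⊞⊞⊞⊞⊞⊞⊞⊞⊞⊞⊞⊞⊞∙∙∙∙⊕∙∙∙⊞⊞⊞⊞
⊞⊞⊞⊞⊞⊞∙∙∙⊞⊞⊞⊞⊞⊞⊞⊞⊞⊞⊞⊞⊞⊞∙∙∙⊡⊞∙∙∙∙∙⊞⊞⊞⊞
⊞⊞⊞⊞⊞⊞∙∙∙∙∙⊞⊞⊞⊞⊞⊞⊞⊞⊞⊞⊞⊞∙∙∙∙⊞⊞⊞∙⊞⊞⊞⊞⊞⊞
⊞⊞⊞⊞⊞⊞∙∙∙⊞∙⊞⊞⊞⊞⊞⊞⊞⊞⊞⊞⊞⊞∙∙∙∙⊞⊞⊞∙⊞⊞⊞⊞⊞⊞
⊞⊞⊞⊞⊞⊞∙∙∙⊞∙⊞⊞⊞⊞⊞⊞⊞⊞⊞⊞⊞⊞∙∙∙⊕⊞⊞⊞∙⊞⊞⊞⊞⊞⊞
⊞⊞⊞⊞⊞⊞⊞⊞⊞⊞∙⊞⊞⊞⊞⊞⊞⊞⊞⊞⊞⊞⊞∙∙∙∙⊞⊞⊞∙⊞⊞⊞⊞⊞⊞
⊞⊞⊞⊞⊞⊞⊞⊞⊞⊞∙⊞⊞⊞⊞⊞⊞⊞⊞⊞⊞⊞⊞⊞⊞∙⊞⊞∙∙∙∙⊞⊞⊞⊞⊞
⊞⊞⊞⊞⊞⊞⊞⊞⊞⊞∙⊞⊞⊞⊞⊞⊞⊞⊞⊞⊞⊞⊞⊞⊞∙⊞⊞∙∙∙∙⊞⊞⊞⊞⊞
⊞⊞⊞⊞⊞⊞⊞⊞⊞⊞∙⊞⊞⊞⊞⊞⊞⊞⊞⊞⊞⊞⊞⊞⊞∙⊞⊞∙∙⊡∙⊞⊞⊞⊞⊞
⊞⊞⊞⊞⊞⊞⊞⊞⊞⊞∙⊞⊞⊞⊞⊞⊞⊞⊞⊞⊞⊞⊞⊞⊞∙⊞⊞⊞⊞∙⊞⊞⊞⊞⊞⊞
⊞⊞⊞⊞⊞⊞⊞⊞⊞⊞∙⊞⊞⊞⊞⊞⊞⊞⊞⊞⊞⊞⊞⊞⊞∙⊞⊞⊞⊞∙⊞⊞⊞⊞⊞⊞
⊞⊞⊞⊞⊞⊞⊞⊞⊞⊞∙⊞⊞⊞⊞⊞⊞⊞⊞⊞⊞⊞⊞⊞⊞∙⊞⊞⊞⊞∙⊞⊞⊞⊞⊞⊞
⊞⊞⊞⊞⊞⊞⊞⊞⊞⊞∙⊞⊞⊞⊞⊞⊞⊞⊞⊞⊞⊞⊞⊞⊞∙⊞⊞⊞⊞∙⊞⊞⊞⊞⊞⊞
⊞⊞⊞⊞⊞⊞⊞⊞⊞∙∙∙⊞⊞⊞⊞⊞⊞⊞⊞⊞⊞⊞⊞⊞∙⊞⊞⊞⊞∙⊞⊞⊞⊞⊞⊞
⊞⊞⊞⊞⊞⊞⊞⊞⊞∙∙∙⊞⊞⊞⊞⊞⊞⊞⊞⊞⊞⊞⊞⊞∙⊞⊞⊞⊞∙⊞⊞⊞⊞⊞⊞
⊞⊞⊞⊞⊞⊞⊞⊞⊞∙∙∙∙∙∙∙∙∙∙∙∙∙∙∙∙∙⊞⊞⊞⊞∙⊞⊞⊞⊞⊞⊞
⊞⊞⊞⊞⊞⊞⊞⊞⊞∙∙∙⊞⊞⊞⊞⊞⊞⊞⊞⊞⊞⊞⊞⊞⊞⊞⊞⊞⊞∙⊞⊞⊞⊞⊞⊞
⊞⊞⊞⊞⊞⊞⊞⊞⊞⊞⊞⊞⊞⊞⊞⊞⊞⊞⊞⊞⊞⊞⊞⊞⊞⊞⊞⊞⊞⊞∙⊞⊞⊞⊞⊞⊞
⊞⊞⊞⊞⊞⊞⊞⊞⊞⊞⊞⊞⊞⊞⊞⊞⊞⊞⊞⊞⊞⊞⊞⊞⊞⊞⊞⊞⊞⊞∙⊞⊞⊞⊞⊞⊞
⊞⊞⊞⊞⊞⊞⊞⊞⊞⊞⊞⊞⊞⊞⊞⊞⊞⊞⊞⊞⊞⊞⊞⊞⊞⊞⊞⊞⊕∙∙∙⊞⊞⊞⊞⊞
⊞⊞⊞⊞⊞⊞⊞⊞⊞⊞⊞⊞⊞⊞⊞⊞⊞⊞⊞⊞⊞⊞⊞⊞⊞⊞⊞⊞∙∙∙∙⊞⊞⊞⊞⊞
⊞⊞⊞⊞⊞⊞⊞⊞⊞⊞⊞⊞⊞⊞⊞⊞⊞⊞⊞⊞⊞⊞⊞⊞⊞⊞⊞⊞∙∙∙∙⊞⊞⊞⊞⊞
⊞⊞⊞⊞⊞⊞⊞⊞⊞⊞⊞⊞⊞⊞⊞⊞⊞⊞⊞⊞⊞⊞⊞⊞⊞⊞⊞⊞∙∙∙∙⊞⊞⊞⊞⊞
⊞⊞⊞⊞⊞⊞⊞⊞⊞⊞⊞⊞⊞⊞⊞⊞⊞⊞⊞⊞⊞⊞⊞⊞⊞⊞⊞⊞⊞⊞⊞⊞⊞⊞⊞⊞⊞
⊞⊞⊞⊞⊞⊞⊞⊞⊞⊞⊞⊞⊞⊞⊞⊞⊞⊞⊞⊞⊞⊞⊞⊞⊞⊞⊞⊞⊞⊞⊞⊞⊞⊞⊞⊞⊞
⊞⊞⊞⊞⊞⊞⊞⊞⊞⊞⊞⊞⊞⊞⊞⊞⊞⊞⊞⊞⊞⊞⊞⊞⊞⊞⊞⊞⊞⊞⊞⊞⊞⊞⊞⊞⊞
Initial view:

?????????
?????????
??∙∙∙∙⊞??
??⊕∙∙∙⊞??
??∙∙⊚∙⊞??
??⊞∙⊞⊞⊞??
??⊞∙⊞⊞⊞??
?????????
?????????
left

?????????
?????????
??∙∙∙∙∙⊞?
??∙⊕∙∙∙⊞?
??∙∙⊚∙∙⊞?
??⊞⊞∙⊞⊞⊞?
??⊞⊞∙⊞⊞⊞?
?????????
?????????

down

?????????
??∙∙∙∙∙⊞?
??∙⊕∙∙∙⊞?
??∙∙∙∙∙⊞?
??⊞⊞⊚⊞⊞⊞?
??⊞⊞∙⊞⊞⊞?
??⊞⊞∙⊞⊞??
?????????
?????????

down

??∙∙∙∙∙⊞?
??∙⊕∙∙∙⊞?
??∙∙∙∙∙⊞?
??⊞⊞∙⊞⊞⊞?
??⊞⊞⊚⊞⊞⊞?
??⊞⊞∙⊞⊞??
??⊞⊞∙⊞⊞??
?????????
?????????

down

??∙⊕∙∙∙⊞?
??∙∙∙∙∙⊞?
??⊞⊞∙⊞⊞⊞?
??⊞⊞∙⊞⊞⊞?
??⊞⊞⊚⊞⊞??
??⊞⊞∙⊞⊞??
??∙∙∙∙⊞??
?????????
?????????

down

??∙∙∙∙∙⊞?
??⊞⊞∙⊞⊞⊞?
??⊞⊞∙⊞⊞⊞?
??⊞⊞∙⊞⊞??
??⊞⊞⊚⊞⊞??
??∙∙∙∙⊞??
??∙∙∙∙⊞??
?????????
?????????

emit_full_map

∙∙∙∙∙⊞
∙⊕∙∙∙⊞
∙∙∙∙∙⊞
⊞⊞∙⊞⊞⊞
⊞⊞∙⊞⊞⊞
⊞⊞∙⊞⊞?
⊞⊞⊚⊞⊞?
∙∙∙∙⊞?
∙∙∙∙⊞?

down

??⊞⊞∙⊞⊞⊞?
??⊞⊞∙⊞⊞⊞?
??⊞⊞∙⊞⊞??
??⊞⊞∙⊞⊞??
??∙∙⊚∙⊞??
??∙∙∙∙⊞??
??∙∙⊡∙⊞??
?????????
?????????

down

??⊞⊞∙⊞⊞⊞?
??⊞⊞∙⊞⊞??
??⊞⊞∙⊞⊞??
??∙∙∙∙⊞??
??∙∙⊚∙⊞??
??∙∙⊡∙⊞??
??⊞⊞∙⊞⊞??
?????????
?????????

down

??⊞⊞∙⊞⊞??
??⊞⊞∙⊞⊞??
??∙∙∙∙⊞??
??∙∙∙∙⊞??
??∙∙⊚∙⊞??
??⊞⊞∙⊞⊞??
??⊞⊞∙⊞⊞??
?????????
?????????

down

??⊞⊞∙⊞⊞??
??∙∙∙∙⊞??
??∙∙∙∙⊞??
??∙∙⊡∙⊞??
??⊞⊞⊚⊞⊞??
??⊞⊞∙⊞⊞??
??⊞⊞∙⊞⊞??
?????????
?????????

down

??∙∙∙∙⊞??
??∙∙∙∙⊞??
??∙∙⊡∙⊞??
??⊞⊞∙⊞⊞??
??⊞⊞⊚⊞⊞??
??⊞⊞∙⊞⊞??
??⊞⊞∙⊞⊞??
?????????
?????????

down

??∙∙∙∙⊞??
??∙∙⊡∙⊞??
??⊞⊞∙⊞⊞??
??⊞⊞∙⊞⊞??
??⊞⊞⊚⊞⊞??
??⊞⊞∙⊞⊞??
??⊞⊞∙⊞⊞??
?????????
?????????

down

??∙∙⊡∙⊞??
??⊞⊞∙⊞⊞??
??⊞⊞∙⊞⊞??
??⊞⊞∙⊞⊞??
??⊞⊞⊚⊞⊞??
??⊞⊞∙⊞⊞??
??⊞⊞∙⊞⊞??
?????????
?????????

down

??⊞⊞∙⊞⊞??
??⊞⊞∙⊞⊞??
??⊞⊞∙⊞⊞??
??⊞⊞∙⊞⊞??
??⊞⊞⊚⊞⊞??
??⊞⊞∙⊞⊞??
??⊞⊞∙⊞⊞??
?????????
?????????

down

??⊞⊞∙⊞⊞??
??⊞⊞∙⊞⊞??
??⊞⊞∙⊞⊞??
??⊞⊞∙⊞⊞??
??⊞⊞⊚⊞⊞??
??⊞⊞∙⊞⊞??
??⊞⊞∙⊞⊞??
?????????
?????????


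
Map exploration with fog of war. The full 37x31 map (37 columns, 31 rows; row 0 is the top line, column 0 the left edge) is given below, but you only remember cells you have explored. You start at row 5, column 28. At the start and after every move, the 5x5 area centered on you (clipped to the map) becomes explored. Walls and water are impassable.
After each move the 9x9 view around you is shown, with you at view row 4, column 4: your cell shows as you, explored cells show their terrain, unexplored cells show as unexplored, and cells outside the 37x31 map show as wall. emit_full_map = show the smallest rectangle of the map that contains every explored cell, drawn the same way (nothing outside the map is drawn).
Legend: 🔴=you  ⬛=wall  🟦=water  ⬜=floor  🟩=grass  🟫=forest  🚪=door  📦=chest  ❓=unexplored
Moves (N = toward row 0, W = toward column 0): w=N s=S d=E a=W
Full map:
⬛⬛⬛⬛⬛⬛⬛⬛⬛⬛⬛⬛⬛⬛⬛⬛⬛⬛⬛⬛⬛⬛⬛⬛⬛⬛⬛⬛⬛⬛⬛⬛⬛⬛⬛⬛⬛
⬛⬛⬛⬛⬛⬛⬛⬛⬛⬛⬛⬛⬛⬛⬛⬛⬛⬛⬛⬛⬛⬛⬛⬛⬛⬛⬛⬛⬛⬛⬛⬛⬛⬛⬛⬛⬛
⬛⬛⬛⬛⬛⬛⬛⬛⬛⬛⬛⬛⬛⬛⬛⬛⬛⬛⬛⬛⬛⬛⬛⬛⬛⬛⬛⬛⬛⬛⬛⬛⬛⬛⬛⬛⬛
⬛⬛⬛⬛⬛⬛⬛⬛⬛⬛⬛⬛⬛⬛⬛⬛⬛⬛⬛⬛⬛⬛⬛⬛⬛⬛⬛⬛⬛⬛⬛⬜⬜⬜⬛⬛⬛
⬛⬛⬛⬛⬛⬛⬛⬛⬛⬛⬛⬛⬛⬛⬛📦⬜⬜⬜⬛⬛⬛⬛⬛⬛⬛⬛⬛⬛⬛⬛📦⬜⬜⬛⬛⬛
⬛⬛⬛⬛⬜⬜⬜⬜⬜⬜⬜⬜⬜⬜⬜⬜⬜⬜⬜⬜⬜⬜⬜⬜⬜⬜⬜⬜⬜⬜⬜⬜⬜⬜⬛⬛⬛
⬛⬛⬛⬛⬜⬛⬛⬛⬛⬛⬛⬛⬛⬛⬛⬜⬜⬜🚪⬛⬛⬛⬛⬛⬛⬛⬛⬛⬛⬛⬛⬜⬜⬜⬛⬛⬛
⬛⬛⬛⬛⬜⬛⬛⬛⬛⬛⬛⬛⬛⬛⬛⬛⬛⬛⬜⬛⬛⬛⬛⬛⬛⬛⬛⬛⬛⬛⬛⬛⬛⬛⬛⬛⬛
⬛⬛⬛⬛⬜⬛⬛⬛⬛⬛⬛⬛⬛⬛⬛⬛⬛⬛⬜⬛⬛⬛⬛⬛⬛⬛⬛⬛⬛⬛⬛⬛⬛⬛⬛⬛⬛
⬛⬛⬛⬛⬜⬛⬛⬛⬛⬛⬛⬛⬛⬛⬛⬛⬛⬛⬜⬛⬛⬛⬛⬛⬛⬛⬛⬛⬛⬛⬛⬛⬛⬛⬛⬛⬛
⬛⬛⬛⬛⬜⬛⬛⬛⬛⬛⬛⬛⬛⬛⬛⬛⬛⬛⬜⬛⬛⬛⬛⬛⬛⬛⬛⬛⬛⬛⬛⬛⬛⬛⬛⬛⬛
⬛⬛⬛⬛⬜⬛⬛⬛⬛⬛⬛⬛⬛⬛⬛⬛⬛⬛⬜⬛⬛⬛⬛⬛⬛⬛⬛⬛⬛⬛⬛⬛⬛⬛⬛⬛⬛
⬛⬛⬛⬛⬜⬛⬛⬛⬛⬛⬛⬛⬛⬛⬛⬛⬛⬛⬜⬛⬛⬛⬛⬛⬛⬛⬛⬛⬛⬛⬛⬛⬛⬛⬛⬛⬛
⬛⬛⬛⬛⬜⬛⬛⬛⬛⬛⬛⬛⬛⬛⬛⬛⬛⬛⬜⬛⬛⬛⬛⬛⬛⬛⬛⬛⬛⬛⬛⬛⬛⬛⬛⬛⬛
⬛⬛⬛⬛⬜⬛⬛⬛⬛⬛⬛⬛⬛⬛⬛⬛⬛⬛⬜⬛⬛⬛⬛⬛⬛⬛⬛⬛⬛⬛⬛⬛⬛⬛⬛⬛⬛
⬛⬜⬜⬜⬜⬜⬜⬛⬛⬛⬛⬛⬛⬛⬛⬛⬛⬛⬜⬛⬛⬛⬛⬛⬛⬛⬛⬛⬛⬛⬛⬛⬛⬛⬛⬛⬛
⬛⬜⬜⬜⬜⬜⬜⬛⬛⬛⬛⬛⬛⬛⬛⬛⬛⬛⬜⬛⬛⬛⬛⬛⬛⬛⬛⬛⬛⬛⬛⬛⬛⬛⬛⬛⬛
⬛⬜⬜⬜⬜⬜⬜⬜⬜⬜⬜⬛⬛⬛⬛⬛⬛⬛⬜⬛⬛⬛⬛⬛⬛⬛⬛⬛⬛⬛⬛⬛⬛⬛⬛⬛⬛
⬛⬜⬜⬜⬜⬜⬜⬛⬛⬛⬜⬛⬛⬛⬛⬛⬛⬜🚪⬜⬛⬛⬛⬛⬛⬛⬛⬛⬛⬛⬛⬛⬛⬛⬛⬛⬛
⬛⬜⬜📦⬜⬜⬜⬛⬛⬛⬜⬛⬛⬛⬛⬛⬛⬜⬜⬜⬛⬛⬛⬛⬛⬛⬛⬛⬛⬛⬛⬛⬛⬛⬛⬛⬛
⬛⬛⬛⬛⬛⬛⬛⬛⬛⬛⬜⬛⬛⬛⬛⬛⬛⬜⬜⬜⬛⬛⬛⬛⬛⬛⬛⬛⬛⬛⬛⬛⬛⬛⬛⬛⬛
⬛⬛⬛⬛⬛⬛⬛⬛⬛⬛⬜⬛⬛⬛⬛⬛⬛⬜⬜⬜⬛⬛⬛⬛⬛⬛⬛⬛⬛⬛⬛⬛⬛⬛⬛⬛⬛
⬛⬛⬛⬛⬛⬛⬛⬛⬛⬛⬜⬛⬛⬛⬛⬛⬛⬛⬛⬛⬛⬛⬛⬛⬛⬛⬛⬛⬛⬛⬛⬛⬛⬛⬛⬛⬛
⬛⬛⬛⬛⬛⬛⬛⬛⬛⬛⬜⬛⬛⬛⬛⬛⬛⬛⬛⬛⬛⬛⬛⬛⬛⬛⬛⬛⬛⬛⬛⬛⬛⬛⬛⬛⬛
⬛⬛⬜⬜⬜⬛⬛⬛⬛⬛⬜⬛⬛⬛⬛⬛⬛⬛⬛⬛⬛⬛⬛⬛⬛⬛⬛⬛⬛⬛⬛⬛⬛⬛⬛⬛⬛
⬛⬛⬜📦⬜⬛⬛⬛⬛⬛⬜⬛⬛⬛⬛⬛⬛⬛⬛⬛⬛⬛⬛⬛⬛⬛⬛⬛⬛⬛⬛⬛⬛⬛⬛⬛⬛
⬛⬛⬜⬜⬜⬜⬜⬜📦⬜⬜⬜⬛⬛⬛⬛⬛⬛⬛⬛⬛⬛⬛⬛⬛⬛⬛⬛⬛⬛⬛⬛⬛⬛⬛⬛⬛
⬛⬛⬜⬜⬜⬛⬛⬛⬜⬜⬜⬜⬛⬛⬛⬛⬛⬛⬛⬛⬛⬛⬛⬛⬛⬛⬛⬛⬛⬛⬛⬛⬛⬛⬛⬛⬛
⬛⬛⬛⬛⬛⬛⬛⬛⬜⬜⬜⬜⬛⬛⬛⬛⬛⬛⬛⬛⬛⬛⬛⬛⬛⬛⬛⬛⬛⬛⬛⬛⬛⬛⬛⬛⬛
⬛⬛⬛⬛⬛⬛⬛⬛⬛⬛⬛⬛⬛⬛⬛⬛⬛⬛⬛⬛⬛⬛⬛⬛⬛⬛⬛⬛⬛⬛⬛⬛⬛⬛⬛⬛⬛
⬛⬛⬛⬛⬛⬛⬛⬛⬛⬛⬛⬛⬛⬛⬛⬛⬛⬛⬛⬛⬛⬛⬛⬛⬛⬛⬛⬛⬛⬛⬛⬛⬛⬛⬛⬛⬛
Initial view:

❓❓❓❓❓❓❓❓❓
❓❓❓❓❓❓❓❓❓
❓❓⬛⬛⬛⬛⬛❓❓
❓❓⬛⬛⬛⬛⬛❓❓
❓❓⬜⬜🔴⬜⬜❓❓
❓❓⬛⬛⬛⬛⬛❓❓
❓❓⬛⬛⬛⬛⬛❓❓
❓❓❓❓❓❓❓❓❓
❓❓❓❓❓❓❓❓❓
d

❓❓❓❓❓❓❓❓❓
❓❓❓❓❓❓❓❓❓
❓⬛⬛⬛⬛⬛⬜❓❓
❓⬛⬛⬛⬛⬛📦❓❓
❓⬜⬜⬜🔴⬜⬜❓❓
❓⬛⬛⬛⬛⬛⬜❓❓
❓⬛⬛⬛⬛⬛⬛❓❓
❓❓❓❓❓❓❓❓❓
❓❓❓❓❓❓❓❓❓

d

❓❓❓❓❓❓❓❓❓
❓❓❓❓❓❓❓❓❓
⬛⬛⬛⬛⬛⬜⬜❓❓
⬛⬛⬛⬛⬛📦⬜❓❓
⬜⬜⬜⬜🔴⬜⬜❓❓
⬛⬛⬛⬛⬛⬜⬜❓❓
⬛⬛⬛⬛⬛⬛⬛❓❓
❓❓❓❓❓❓❓❓❓
❓❓❓❓❓❓❓❓❓

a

❓❓❓❓❓❓❓❓❓
❓❓❓❓❓❓❓❓❓
❓⬛⬛⬛⬛⬛⬜⬜❓
❓⬛⬛⬛⬛⬛📦⬜❓
❓⬜⬜⬜🔴⬜⬜⬜❓
❓⬛⬛⬛⬛⬛⬜⬜❓
❓⬛⬛⬛⬛⬛⬛⬛❓
❓❓❓❓❓❓❓❓❓
❓❓❓❓❓❓❓❓❓

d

❓❓❓❓❓❓❓❓❓
❓❓❓❓❓❓❓❓❓
⬛⬛⬛⬛⬛⬜⬜❓❓
⬛⬛⬛⬛⬛📦⬜❓❓
⬜⬜⬜⬜🔴⬜⬜❓❓
⬛⬛⬛⬛⬛⬜⬜❓❓
⬛⬛⬛⬛⬛⬛⬛❓❓
❓❓❓❓❓❓❓❓❓
❓❓❓❓❓❓❓❓❓

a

❓❓❓❓❓❓❓❓❓
❓❓❓❓❓❓❓❓❓
❓⬛⬛⬛⬛⬛⬜⬜❓
❓⬛⬛⬛⬛⬛📦⬜❓
❓⬜⬜⬜🔴⬜⬜⬜❓
❓⬛⬛⬛⬛⬛⬜⬜❓
❓⬛⬛⬛⬛⬛⬛⬛❓
❓❓❓❓❓❓❓❓❓
❓❓❓❓❓❓❓❓❓

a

❓❓❓❓❓❓❓❓❓
❓❓❓❓❓❓❓❓❓
❓❓⬛⬛⬛⬛⬛⬜⬜
❓❓⬛⬛⬛⬛⬛📦⬜
❓❓⬜⬜🔴⬜⬜⬜⬜
❓❓⬛⬛⬛⬛⬛⬜⬜
❓❓⬛⬛⬛⬛⬛⬛⬛
❓❓❓❓❓❓❓❓❓
❓❓❓❓❓❓❓❓❓

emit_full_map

⬛⬛⬛⬛⬛⬜⬜
⬛⬛⬛⬛⬛📦⬜
⬜⬜🔴⬜⬜⬜⬜
⬛⬛⬛⬛⬛⬜⬜
⬛⬛⬛⬛⬛⬛⬛

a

❓❓❓❓❓❓❓❓❓
❓❓❓❓❓❓❓❓❓
❓❓⬛⬛⬛⬛⬛⬛⬜
❓❓⬛⬛⬛⬛⬛⬛📦
❓❓⬜⬜🔴⬜⬜⬜⬜
❓❓⬛⬛⬛⬛⬛⬛⬜
❓❓⬛⬛⬛⬛⬛⬛⬛
❓❓❓❓❓❓❓❓❓
❓❓❓❓❓❓❓❓❓

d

❓❓❓❓❓❓❓❓❓
❓❓❓❓❓❓❓❓❓
❓⬛⬛⬛⬛⬛⬛⬜⬜
❓⬛⬛⬛⬛⬛⬛📦⬜
❓⬜⬜⬜🔴⬜⬜⬜⬜
❓⬛⬛⬛⬛⬛⬛⬜⬜
❓⬛⬛⬛⬛⬛⬛⬛⬛
❓❓❓❓❓❓❓❓❓
❓❓❓❓❓❓❓❓❓

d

❓❓❓❓❓❓❓❓❓
❓❓❓❓❓❓❓❓❓
⬛⬛⬛⬛⬛⬛⬜⬜❓
⬛⬛⬛⬛⬛⬛📦⬜❓
⬜⬜⬜⬜🔴⬜⬜⬜❓
⬛⬛⬛⬛⬛⬛⬜⬜❓
⬛⬛⬛⬛⬛⬛⬛⬛❓
❓❓❓❓❓❓❓❓❓
❓❓❓❓❓❓❓❓❓

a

❓❓❓❓❓❓❓❓❓
❓❓❓❓❓❓❓❓❓
❓⬛⬛⬛⬛⬛⬛⬜⬜
❓⬛⬛⬛⬛⬛⬛📦⬜
❓⬜⬜⬜🔴⬜⬜⬜⬜
❓⬛⬛⬛⬛⬛⬛⬜⬜
❓⬛⬛⬛⬛⬛⬛⬛⬛
❓❓❓❓❓❓❓❓❓
❓❓❓❓❓❓❓❓❓

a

❓❓❓❓❓❓❓❓❓
❓❓❓❓❓❓❓❓❓
❓❓⬛⬛⬛⬛⬛⬛⬜
❓❓⬛⬛⬛⬛⬛⬛📦
❓❓⬜⬜🔴⬜⬜⬜⬜
❓❓⬛⬛⬛⬛⬛⬛⬜
❓❓⬛⬛⬛⬛⬛⬛⬛
❓❓❓❓❓❓❓❓❓
❓❓❓❓❓❓❓❓❓
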